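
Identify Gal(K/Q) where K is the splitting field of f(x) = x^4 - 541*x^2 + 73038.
Gal(K/Q) = V_4 (Klein four-group, Z/2Z × Z/2Z)

f factors as (x^2 - 282)(x^2 - 259), so the splitting field is K = Q(sqrt(282), sqrt(259)). The elements 282, 259, 73038 are all non-squares in Q, so sqrt(282) and sqrt(259) generate independent quadratic extensions. Thus [K:Q] = 4 and Gal(K/Q) is generated by the two order-2 automorphisms sqrt(282) ↦ -sqrt(282) and sqrt(259) ↦ -sqrt(259), giving V_4.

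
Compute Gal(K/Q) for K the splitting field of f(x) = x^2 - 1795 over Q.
Gal(K/Q) = Z/2Z (cyclic of order 2)

x^2 - 1795 is irreducible over Q since 1795 is not a rational square. The splitting field Q(sqrt(1795)) has degree 2 over Q, and its unique nontrivial automorphism is sqrt(1795) ↦ -sqrt(1795). Hence Gal(Q(sqrt(1795))/Q) = Z/2Z.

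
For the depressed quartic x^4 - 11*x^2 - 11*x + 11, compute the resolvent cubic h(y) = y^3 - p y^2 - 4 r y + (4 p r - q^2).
h(y) = y^3 + 11*y^2 - 44*y - 605

Identify coefficients: p = -11, q = -11, r = 11.
Plug into h(y) = y^3 - p y^2 - 4 r y + (4 p r - q^2):
  h(y) = y^3 - (-11) y^2 - 4*(11) y + (4*(-11)*(11) - (-11)^2)
       = y^3 + (11) y^2 + (-44) y + (-605).
Simplifying: h(y) = y^3 + 11*y^2 - 44*y - 605.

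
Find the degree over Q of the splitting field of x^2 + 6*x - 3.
[K:Q] = 2

The discriminant of x^2 + (6)*x + (-3) is b^2 - 4c = 36 - (-12) = 48. Since 48 is not a perfect square in Q, the polynomial is irreducible over Q. Its two roots generate a degree-2 extension, so [K:Q] = 2.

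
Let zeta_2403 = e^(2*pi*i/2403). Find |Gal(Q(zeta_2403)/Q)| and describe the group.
|Gal(Q(zeta_2403)/Q)| = phi(2403) = 1584; group ≅ (Z/2403Z)^* ≅ Z/18Z × Z/88Z

The n-th cyclotomic polynomial Φ_2403(x) is the minimal polynomial of zeta_2403 over Q and has degree phi(2403) = 1584. So Q(zeta_2403) is a degree-1584 Galois extension with Galois group (Z/2403Z)^*. By CRT, (Z/2403Z)^* ≅ (Z/27Z)^* × (Z/89Z)^*. Each prime-power unit group is (Z/27Z)^* ≅ Z/18Z; (Z/89Z)^* ≅ Z/88Z. Hence Gal(Q(zeta_2403)/Q) ≅ Z/18Z × Z/88Z.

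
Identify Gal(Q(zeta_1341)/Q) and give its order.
|Gal(Q(zeta_1341)/Q)| = phi(1341) = 888; group ≅ (Z/1341Z)^* ≅ Z/6Z × Z/148Z

The n-th cyclotomic polynomial Φ_1341(x) is the minimal polynomial of zeta_1341 over Q and has degree phi(1341) = 888. So Q(zeta_1341) is a degree-888 Galois extension with Galois group (Z/1341Z)^*. By CRT, (Z/1341Z)^* ≅ (Z/9Z)^* × (Z/149Z)^*. Each prime-power unit group is (Z/9Z)^* ≅ Z/6Z; (Z/149Z)^* ≅ Z/148Z. Hence Gal(Q(zeta_1341)/Q) ≅ Z/6Z × Z/148Z.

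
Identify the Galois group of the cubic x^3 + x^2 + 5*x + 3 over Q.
Gal(K/Q) = S_3 (symmetric group of order 6)

Compute the discriminant of x^3 + (1)*x^2 + (5)*x + (3): Δ = -460. Since Δ is not a rational square, the Galois group is not contained in A_3; it must be the full S_3 (irreducibility of the cubic rules out anything smaller).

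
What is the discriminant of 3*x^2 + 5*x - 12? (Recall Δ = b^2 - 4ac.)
Δ = 169

For a quadratic a x^2 + b x + c the discriminant is Δ = b^2 - 4ac = (5)^2 - 4*(3)*(-12) = 25 - (-144) = 169.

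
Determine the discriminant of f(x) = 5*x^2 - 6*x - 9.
Δ = 216

For a quadratic a x^2 + b x + c the discriminant is Δ = b^2 - 4ac = (-6)^2 - 4*(5)*(-9) = 36 - (-180) = 216.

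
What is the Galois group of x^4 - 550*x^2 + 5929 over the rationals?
Gal(K/Q) = Z/2Z (cyclic of order 2)

f factors as (x^2 - 539)(x^2 - 11), so the splitting field is K = Q(sqrt(539), sqrt(11)). The squarefree part of 539 is 11 and the squarefree part of 11 is also 11, so sqrt(539) and sqrt(11) are both rational multiples of sqrt(11). Hence Q(sqrt(539)) = Q(sqrt(11)) = Q(sqrt(11)), and the splitting field collapses to a single degree-2 extension with Galois group Z/2Z.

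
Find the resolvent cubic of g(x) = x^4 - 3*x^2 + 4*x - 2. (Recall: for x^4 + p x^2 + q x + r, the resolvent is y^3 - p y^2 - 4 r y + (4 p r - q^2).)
h(y) = y^3 + 3*y^2 + 8*y + 8

Identify coefficients: p = -3, q = 4, r = -2.
Plug into h(y) = y^3 - p y^2 - 4 r y + (4 p r - q^2):
  h(y) = y^3 - (-3) y^2 - 4*(-2) y + (4*(-3)*(-2) - (4)^2)
       = y^3 + (3) y^2 + (8) y + (8).
Simplifying: h(y) = y^3 + 3*y^2 + 8*y + 8.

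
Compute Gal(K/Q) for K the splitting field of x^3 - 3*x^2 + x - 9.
Gal(K/Q) = S_3 (symmetric group of order 6)

Compute the discriminant of x^3 + (-3)*x^2 + (1)*x + (-9): Δ = -2668. Since Δ is not a rational square, the Galois group is not contained in A_3; it must be the full S_3 (irreducibility of the cubic rules out anything smaller).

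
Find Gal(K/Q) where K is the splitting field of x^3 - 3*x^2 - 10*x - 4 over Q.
Gal(K/Q) = S_3 (symmetric group of order 6)

Compute the discriminant of x^3 + (-3)*x^2 + (-10)*x + (-4): Δ = 1876. Since Δ is not a rational square, the Galois group is not contained in A_3; it must be the full S_3 (irreducibility of the cubic rules out anything smaller).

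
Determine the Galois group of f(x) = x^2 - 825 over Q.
Gal(K/Q) = Z/2Z (cyclic of order 2)

x^2 - 825 is irreducible over Q since 825 is not a rational square. The splitting field Q(sqrt(825)) has degree 2 over Q, and its unique nontrivial automorphism is sqrt(825) ↦ -sqrt(825). Hence Gal(Q(sqrt(825))/Q) = Z/2Z.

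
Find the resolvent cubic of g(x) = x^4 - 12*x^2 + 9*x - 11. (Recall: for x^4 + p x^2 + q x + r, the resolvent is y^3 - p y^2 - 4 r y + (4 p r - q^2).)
h(y) = y^3 + 12*y^2 + 44*y + 447

Identify coefficients: p = -12, q = 9, r = -11.
Plug into h(y) = y^3 - p y^2 - 4 r y + (4 p r - q^2):
  h(y) = y^3 - (-12) y^2 - 4*(-11) y + (4*(-12)*(-11) - (9)^2)
       = y^3 + (12) y^2 + (44) y + (447).
Simplifying: h(y) = y^3 + 12*y^2 + 44*y + 447.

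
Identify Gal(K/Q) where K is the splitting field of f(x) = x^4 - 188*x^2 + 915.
Gal(K/Q) = V_4 (Klein four-group, Z/2Z × Z/2Z)

f factors as (x^2 - 5)(x^2 - 183), so the splitting field is K = Q(sqrt(5), sqrt(183)). The elements 5, 183, 915 are all non-squares in Q, so sqrt(5) and sqrt(183) generate independent quadratic extensions. Thus [K:Q] = 4 and Gal(K/Q) is generated by the two order-2 automorphisms sqrt(5) ↦ -sqrt(5) and sqrt(183) ↦ -sqrt(183), giving V_4.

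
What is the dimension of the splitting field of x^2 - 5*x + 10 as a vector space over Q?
[K:Q] = 2

The discriminant of x^2 + (-5)*x + (10) is b^2 - 4c = 25 - (40) = -15. Since -15 is not a perfect square in Q, the polynomial is irreducible over Q. Its two roots generate a degree-2 extension, so [K:Q] = 2.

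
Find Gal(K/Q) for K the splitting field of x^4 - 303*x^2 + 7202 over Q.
Gal(K/Q) = V_4 (Klein four-group, Z/2Z × Z/2Z)

f factors as (x^2 - 26)(x^2 - 277), so the splitting field is K = Q(sqrt(26), sqrt(277)). The elements 26, 277, 7202 are all non-squares in Q, so sqrt(26) and sqrt(277) generate independent quadratic extensions. Thus [K:Q] = 4 and Gal(K/Q) is generated by the two order-2 automorphisms sqrt(26) ↦ -sqrt(26) and sqrt(277) ↦ -sqrt(277), giving V_4.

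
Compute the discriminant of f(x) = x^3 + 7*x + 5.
Δ = -2047

For a depressed cubic x^3 + p x + q the discriminant is Δ = -4 p^3 - 27 q^2 = -4*(7)^3 - 27*(5)^2 = -1372 - 675 = -2047.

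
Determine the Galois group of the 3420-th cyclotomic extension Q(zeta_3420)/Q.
|Gal(Q(zeta_3420)/Q)| = phi(3420) = 864; group ≅ (Z/3420Z)^* ≅ Z/2Z × Z/4Z × Z/6Z × Z/18Z

The n-th cyclotomic polynomial Φ_3420(x) is the minimal polynomial of zeta_3420 over Q and has degree phi(3420) = 864. So Q(zeta_3420) is a degree-864 Galois extension with Galois group (Z/3420Z)^*. By CRT, (Z/3420Z)^* ≅ (Z/4Z)^* × (Z/9Z)^* × (Z/5Z)^* × (Z/19Z)^*. Each prime-power unit group is (Z/4Z)^* ≅ Z/2Z; (Z/9Z)^* ≅ Z/6Z; (Z/5Z)^* ≅ Z/4Z; (Z/19Z)^* ≅ Z/18Z. Hence Gal(Q(zeta_3420)/Q) ≅ Z/2Z × Z/4Z × Z/6Z × Z/18Z.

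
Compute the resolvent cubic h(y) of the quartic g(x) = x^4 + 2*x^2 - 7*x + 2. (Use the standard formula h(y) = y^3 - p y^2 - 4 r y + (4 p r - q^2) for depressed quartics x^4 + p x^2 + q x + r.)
h(y) = y^3 - 2*y^2 - 8*y - 33

Identify coefficients: p = 2, q = -7, r = 2.
Plug into h(y) = y^3 - p y^2 - 4 r y + (4 p r - q^2):
  h(y) = y^3 - (2) y^2 - 4*(2) y + (4*(2)*(2) - (-7)^2)
       = y^3 + (-2) y^2 + (-8) y + (-33).
Simplifying: h(y) = y^3 - 2*y^2 - 8*y - 33.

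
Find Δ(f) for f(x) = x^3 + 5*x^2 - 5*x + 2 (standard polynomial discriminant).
Δ = -883

For x^3 + a x^2 + b x + c the discriminant is Δ = 18 a b c - 4 a^3 c + a^2 b^2 - 4 b^3 - 27 c^2.
Plug a = 5, b = -5, c = 2:
  18*(5)*(-5)*(2) - 4*(5)^3*(2) + (5)^2*(-5)^2 - 4*(-5)^3 - 27*(2)^2
  = -900 + (-1000) + 625 + (500) + (-108)
  = -883.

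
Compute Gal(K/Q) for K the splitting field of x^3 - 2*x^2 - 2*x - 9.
Gal(K/Q) = S_3 (symmetric group of order 6)

Compute the discriminant of x^3 + (-2)*x^2 + (-2)*x + (-9): Δ = -3075. Since Δ is not a rational square, the Galois group is not contained in A_3; it must be the full S_3 (irreducibility of the cubic rules out anything smaller).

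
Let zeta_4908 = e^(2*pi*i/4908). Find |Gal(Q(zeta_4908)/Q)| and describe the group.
|Gal(Q(zeta_4908)/Q)| = phi(4908) = 1632; group ≅ (Z/4908Z)^* ≅ Z/2Z × Z/2Z × Z/408Z

The n-th cyclotomic polynomial Φ_4908(x) is the minimal polynomial of zeta_4908 over Q and has degree phi(4908) = 1632. So Q(zeta_4908) is a degree-1632 Galois extension with Galois group (Z/4908Z)^*. By CRT, (Z/4908Z)^* ≅ (Z/4Z)^* × (Z/3Z)^* × (Z/409Z)^*. Each prime-power unit group is (Z/4Z)^* ≅ Z/2Z; (Z/3Z)^* ≅ Z/2Z; (Z/409Z)^* ≅ Z/408Z. Hence Gal(Q(zeta_4908)/Q) ≅ Z/2Z × Z/2Z × Z/408Z.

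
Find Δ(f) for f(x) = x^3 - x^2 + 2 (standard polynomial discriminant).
Δ = -100

For x^3 + a x^2 + b x + c the discriminant is Δ = 18 a b c - 4 a^3 c + a^2 b^2 - 4 b^3 - 27 c^2.
Plug a = -1, b = 0, c = 2:
  18*(-1)*(0)*(2) - 4*(-1)^3*(2) + (-1)^2*(0)^2 - 4*(0)^3 - 27*(2)^2
  = 0 + (8) + 0 + (0) + (-108)
  = -100.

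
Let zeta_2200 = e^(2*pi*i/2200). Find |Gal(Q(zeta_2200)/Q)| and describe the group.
|Gal(Q(zeta_2200)/Q)| = phi(2200) = 800; group ≅ (Z/2200Z)^* ≅ Z/2Z × Z/2Z × Z/10Z × Z/20Z

The n-th cyclotomic polynomial Φ_2200(x) is the minimal polynomial of zeta_2200 over Q and has degree phi(2200) = 800. So Q(zeta_2200) is a degree-800 Galois extension with Galois group (Z/2200Z)^*. By CRT, (Z/2200Z)^* ≅ (Z/8Z)^* × (Z/25Z)^* × (Z/11Z)^*. Each prime-power unit group is (Z/8Z)^* ≅ Z/2Z × Z/2Z; (Z/25Z)^* ≅ Z/20Z; (Z/11Z)^* ≅ Z/10Z. Hence Gal(Q(zeta_2200)/Q) ≅ Z/2Z × Z/2Z × Z/10Z × Z/20Z.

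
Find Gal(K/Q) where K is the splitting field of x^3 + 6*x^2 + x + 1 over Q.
Gal(K/Q) = S_3 (symmetric group of order 6)

Compute the discriminant of x^3 + (6)*x^2 + (1)*x + (1): Δ = -751. Since Δ is not a rational square, the Galois group is not contained in A_3; it must be the full S_3 (irreducibility of the cubic rules out anything smaller).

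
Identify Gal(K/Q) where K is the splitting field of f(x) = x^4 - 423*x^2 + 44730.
Gal(K/Q) = V_4 (Klein four-group, Z/2Z × Z/2Z)

f factors as (x^2 - 213)(x^2 - 210), so the splitting field is K = Q(sqrt(213), sqrt(210)). The elements 213, 210, 44730 are all non-squares in Q, so sqrt(213) and sqrt(210) generate independent quadratic extensions. Thus [K:Q] = 4 and Gal(K/Q) is generated by the two order-2 automorphisms sqrt(213) ↦ -sqrt(213) and sqrt(210) ↦ -sqrt(210), giving V_4.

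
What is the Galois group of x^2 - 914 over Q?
Gal(K/Q) = Z/2Z (cyclic of order 2)

x^2 - 914 is irreducible over Q since 914 is not a rational square. The splitting field Q(sqrt(914)) has degree 2 over Q, and its unique nontrivial automorphism is sqrt(914) ↦ -sqrt(914). Hence Gal(Q(sqrt(914))/Q) = Z/2Z.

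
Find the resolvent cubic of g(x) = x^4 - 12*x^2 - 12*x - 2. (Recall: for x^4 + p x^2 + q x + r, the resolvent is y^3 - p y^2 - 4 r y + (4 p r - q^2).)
h(y) = y^3 + 12*y^2 + 8*y - 48

Identify coefficients: p = -12, q = -12, r = -2.
Plug into h(y) = y^3 - p y^2 - 4 r y + (4 p r - q^2):
  h(y) = y^3 - (-12) y^2 - 4*(-2) y + (4*(-12)*(-2) - (-12)^2)
       = y^3 + (12) y^2 + (8) y + (-48).
Simplifying: h(y) = y^3 + 12*y^2 + 8*y - 48.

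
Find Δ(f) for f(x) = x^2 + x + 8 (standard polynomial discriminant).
Δ = -31

For a quadratic a x^2 + b x + c the discriminant is Δ = b^2 - 4ac = (1)^2 - 4*(1)*(8) = 1 - (32) = -31.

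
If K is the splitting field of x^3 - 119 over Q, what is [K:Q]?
[K:Q] = 6

x^3 - 119 has one real root r = 119^(1/3) and two complex roots r*zeta_3, r*zeta_3^2 where zeta_3 = e^(2*pi*i/3). The splitting field is Q(r, zeta_3). [Q(r):Q] = 3 and [Q(zeta_3):Q] = 2 with gcd = 1, so [Q(r, zeta_3):Q] = 3 * 2 = 6.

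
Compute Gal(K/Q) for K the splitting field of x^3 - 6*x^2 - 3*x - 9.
Gal(K/Q) = S_3 (symmetric group of order 6)

Compute the discriminant of x^3 + (-6)*x^2 + (-3)*x + (-9): Δ = -12447. Since Δ is not a rational square, the Galois group is not contained in A_3; it must be the full S_3 (irreducibility of the cubic rules out anything smaller).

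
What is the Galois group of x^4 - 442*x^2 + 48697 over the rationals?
Gal(K/Q) = V_4 (Klein four-group, Z/2Z × Z/2Z)

f factors as (x^2 - 233)(x^2 - 209), so the splitting field is K = Q(sqrt(233), sqrt(209)). The elements 233, 209, 48697 are all non-squares in Q, so sqrt(233) and sqrt(209) generate independent quadratic extensions. Thus [K:Q] = 4 and Gal(K/Q) is generated by the two order-2 automorphisms sqrt(233) ↦ -sqrt(233) and sqrt(209) ↦ -sqrt(209), giving V_4.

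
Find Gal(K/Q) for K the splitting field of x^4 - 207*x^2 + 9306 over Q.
Gal(K/Q) = V_4 (Klein four-group, Z/2Z × Z/2Z)

f factors as (x^2 - 141)(x^2 - 66), so the splitting field is K = Q(sqrt(141), sqrt(66)). The elements 141, 66, 9306 are all non-squares in Q, so sqrt(141) and sqrt(66) generate independent quadratic extensions. Thus [K:Q] = 4 and Gal(K/Q) is generated by the two order-2 automorphisms sqrt(141) ↦ -sqrt(141) and sqrt(66) ↦ -sqrt(66), giving V_4.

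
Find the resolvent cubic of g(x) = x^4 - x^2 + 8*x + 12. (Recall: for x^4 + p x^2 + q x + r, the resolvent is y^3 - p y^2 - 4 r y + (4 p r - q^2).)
h(y) = y^3 + y^2 - 48*y - 112

Identify coefficients: p = -1, q = 8, r = 12.
Plug into h(y) = y^3 - p y^2 - 4 r y + (4 p r - q^2):
  h(y) = y^3 - (-1) y^2 - 4*(12) y + (4*(-1)*(12) - (8)^2)
       = y^3 + (1) y^2 + (-48) y + (-112).
Simplifying: h(y) = y^3 + y^2 - 48*y - 112.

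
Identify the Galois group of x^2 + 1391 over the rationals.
Gal(K/Q) = Z/2Z (cyclic of order 2)

x^2 + 1391 is irreducible over Q since -1391 is not a rational square. The splitting field Q(sqrt(-1391)) has degree 2 over Q, and its unique nontrivial automorphism is sqrt(-1391) ↦ -sqrt(-1391). Hence Gal(Q(sqrt(-1391))/Q) = Z/2Z.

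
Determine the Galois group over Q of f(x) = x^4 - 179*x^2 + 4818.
Gal(K/Q) = V_4 (Klein four-group, Z/2Z × Z/2Z)

f factors as (x^2 - 146)(x^2 - 33), so the splitting field is K = Q(sqrt(146), sqrt(33)). The elements 146, 33, 4818 are all non-squares in Q, so sqrt(146) and sqrt(33) generate independent quadratic extensions. Thus [K:Q] = 4 and Gal(K/Q) is generated by the two order-2 automorphisms sqrt(146) ↦ -sqrt(146) and sqrt(33) ↦ -sqrt(33), giving V_4.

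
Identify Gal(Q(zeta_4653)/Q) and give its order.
|Gal(Q(zeta_4653)/Q)| = phi(4653) = 2760; group ≅ (Z/4653Z)^* ≅ Z/6Z × Z/10Z × Z/46Z

The n-th cyclotomic polynomial Φ_4653(x) is the minimal polynomial of zeta_4653 over Q and has degree phi(4653) = 2760. So Q(zeta_4653) is a degree-2760 Galois extension with Galois group (Z/4653Z)^*. By CRT, (Z/4653Z)^* ≅ (Z/9Z)^* × (Z/11Z)^* × (Z/47Z)^*. Each prime-power unit group is (Z/9Z)^* ≅ Z/6Z; (Z/11Z)^* ≅ Z/10Z; (Z/47Z)^* ≅ Z/46Z. Hence Gal(Q(zeta_4653)/Q) ≅ Z/6Z × Z/10Z × Z/46Z.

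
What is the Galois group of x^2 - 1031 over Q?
Gal(K/Q) = Z/2Z (cyclic of order 2)

x^2 - 1031 is irreducible over Q since 1031 is not a rational square. The splitting field Q(sqrt(1031)) has degree 2 over Q, and its unique nontrivial automorphism is sqrt(1031) ↦ -sqrt(1031). Hence Gal(Q(sqrt(1031))/Q) = Z/2Z.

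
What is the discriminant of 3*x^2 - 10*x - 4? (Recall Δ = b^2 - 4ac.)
Δ = 148

For a quadratic a x^2 + b x + c the discriminant is Δ = b^2 - 4ac = (-10)^2 - 4*(3)*(-4) = 100 - (-48) = 148.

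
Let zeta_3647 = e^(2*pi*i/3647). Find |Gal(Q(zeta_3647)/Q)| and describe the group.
|Gal(Q(zeta_3647)/Q)| = phi(3647) = 3120; group ≅ (Z/3647Z)^* ≅ Z/6Z × Z/520Z

The n-th cyclotomic polynomial Φ_3647(x) is the minimal polynomial of zeta_3647 over Q and has degree phi(3647) = 3120. So Q(zeta_3647) is a degree-3120 Galois extension with Galois group (Z/3647Z)^*. By CRT, (Z/3647Z)^* ≅ (Z/7Z)^* × (Z/521Z)^*. Each prime-power unit group is (Z/7Z)^* ≅ Z/6Z; (Z/521Z)^* ≅ Z/520Z. Hence Gal(Q(zeta_3647)/Q) ≅ Z/6Z × Z/520Z.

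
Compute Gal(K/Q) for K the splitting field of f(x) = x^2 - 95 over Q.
Gal(K/Q) = Z/2Z (cyclic of order 2)

x^2 - 95 is irreducible over Q since 95 is not a rational square. The splitting field Q(sqrt(95)) has degree 2 over Q, and its unique nontrivial automorphism is sqrt(95) ↦ -sqrt(95). Hence Gal(Q(sqrt(95))/Q) = Z/2Z.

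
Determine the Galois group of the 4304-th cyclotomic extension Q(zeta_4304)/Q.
|Gal(Q(zeta_4304)/Q)| = phi(4304) = 2144; group ≅ (Z/4304Z)^* ≅ Z/2Z × Z/4Z × Z/268Z

The n-th cyclotomic polynomial Φ_4304(x) is the minimal polynomial of zeta_4304 over Q and has degree phi(4304) = 2144. So Q(zeta_4304) is a degree-2144 Galois extension with Galois group (Z/4304Z)^*. By CRT, (Z/4304Z)^* ≅ (Z/16Z)^* × (Z/269Z)^*. Each prime-power unit group is (Z/16Z)^* ≅ Z/2Z × Z/4Z; (Z/269Z)^* ≅ Z/268Z. Hence Gal(Q(zeta_4304)/Q) ≅ Z/2Z × Z/4Z × Z/268Z.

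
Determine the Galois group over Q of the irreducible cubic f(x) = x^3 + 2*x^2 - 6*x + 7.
Gal(K/Q) = S_3 (symmetric group of order 6)

Compute the discriminant of x^3 + (2)*x^2 + (-6)*x + (7): Δ = -2051. Since Δ is not a rational square, the Galois group is not contained in A_3; it must be the full S_3 (irreducibility of the cubic rules out anything smaller).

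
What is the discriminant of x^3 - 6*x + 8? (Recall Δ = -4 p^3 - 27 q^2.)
Δ = -864

For a depressed cubic x^3 + p x + q the discriminant is Δ = -4 p^3 - 27 q^2 = -4*(-6)^3 - 27*(8)^2 = 864 - 1728 = -864.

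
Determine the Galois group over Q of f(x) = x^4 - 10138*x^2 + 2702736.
Gal(K/Q) = Z/2Z (cyclic of order 2)

f factors as (x^2 - 9864)(x^2 - 274), so the splitting field is K = Q(sqrt(9864), sqrt(274)). The squarefree part of 9864 is 274 and the squarefree part of 274 is also 274, so sqrt(9864) and sqrt(274) are both rational multiples of sqrt(274). Hence Q(sqrt(9864)) = Q(sqrt(274)) = Q(sqrt(274)), and the splitting field collapses to a single degree-2 extension with Galois group Z/2Z.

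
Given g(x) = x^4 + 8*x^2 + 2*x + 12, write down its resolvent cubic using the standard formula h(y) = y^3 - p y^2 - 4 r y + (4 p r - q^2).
h(y) = y^3 - 8*y^2 - 48*y + 380

Identify coefficients: p = 8, q = 2, r = 12.
Plug into h(y) = y^3 - p y^2 - 4 r y + (4 p r - q^2):
  h(y) = y^3 - (8) y^2 - 4*(12) y + (4*(8)*(12) - (2)^2)
       = y^3 + (-8) y^2 + (-48) y + (380).
Simplifying: h(y) = y^3 - 8*y^2 - 48*y + 380.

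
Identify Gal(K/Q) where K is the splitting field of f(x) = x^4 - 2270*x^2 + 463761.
Gal(K/Q) = Z/2Z (cyclic of order 2)

f factors as (x^2 - 2043)(x^2 - 227), so the splitting field is K = Q(sqrt(2043), sqrt(227)). The squarefree part of 2043 is 227 and the squarefree part of 227 is also 227, so sqrt(2043) and sqrt(227) are both rational multiples of sqrt(227). Hence Q(sqrt(2043)) = Q(sqrt(227)) = Q(sqrt(227)), and the splitting field collapses to a single degree-2 extension with Galois group Z/2Z.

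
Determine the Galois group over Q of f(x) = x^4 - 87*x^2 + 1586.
Gal(K/Q) = V_4 (Klein four-group, Z/2Z × Z/2Z)

f factors as (x^2 - 26)(x^2 - 61), so the splitting field is K = Q(sqrt(26), sqrt(61)). The elements 26, 61, 1586 are all non-squares in Q, so sqrt(26) and sqrt(61) generate independent quadratic extensions. Thus [K:Q] = 4 and Gal(K/Q) is generated by the two order-2 automorphisms sqrt(26) ↦ -sqrt(26) and sqrt(61) ↦ -sqrt(61), giving V_4.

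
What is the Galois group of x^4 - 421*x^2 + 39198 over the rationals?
Gal(K/Q) = V_4 (Klein four-group, Z/2Z × Z/2Z)

f factors as (x^2 - 282)(x^2 - 139), so the splitting field is K = Q(sqrt(282), sqrt(139)). The elements 282, 139, 39198 are all non-squares in Q, so sqrt(282) and sqrt(139) generate independent quadratic extensions. Thus [K:Q] = 4 and Gal(K/Q) is generated by the two order-2 automorphisms sqrt(282) ↦ -sqrt(282) and sqrt(139) ↦ -sqrt(139), giving V_4.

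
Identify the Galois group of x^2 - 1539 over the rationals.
Gal(K/Q) = Z/2Z (cyclic of order 2)

x^2 - 1539 is irreducible over Q since 1539 is not a rational square. The splitting field Q(sqrt(1539)) has degree 2 over Q, and its unique nontrivial automorphism is sqrt(1539) ↦ -sqrt(1539). Hence Gal(Q(sqrt(1539))/Q) = Z/2Z.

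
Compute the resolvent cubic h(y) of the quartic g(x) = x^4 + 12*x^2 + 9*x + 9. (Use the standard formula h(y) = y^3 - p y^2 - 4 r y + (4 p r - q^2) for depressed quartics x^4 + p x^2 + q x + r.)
h(y) = y^3 - 12*y^2 - 36*y + 351

Identify coefficients: p = 12, q = 9, r = 9.
Plug into h(y) = y^3 - p y^2 - 4 r y + (4 p r - q^2):
  h(y) = y^3 - (12) y^2 - 4*(9) y + (4*(12)*(9) - (9)^2)
       = y^3 + (-12) y^2 + (-36) y + (351).
Simplifying: h(y) = y^3 - 12*y^2 - 36*y + 351.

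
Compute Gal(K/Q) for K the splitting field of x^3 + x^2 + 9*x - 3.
Gal(K/Q) = S_3 (symmetric group of order 6)

Compute the discriminant of x^3 + (1)*x^2 + (9)*x + (-3): Δ = -3552. Since Δ is not a rational square, the Galois group is not contained in A_3; it must be the full S_3 (irreducibility of the cubic rules out anything smaller).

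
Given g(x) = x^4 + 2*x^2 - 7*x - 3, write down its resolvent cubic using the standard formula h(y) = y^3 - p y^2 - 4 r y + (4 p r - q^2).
h(y) = y^3 - 2*y^2 + 12*y - 73

Identify coefficients: p = 2, q = -7, r = -3.
Plug into h(y) = y^3 - p y^2 - 4 r y + (4 p r - q^2):
  h(y) = y^3 - (2) y^2 - 4*(-3) y + (4*(2)*(-3) - (-7)^2)
       = y^3 + (-2) y^2 + (12) y + (-73).
Simplifying: h(y) = y^3 - 2*y^2 + 12*y - 73.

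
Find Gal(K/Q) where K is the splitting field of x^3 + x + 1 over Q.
Gal(K/Q) = S_3 (symmetric group of order 6)

Compute the discriminant of x^3 + (0)*x^2 + (1)*x + (1): Δ = -31. Since Δ is not a rational square, the Galois group is not contained in A_3; it must be the full S_3 (irreducibility of the cubic rules out anything smaller).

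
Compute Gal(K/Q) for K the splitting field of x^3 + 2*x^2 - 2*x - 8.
Gal(K/Q) = S_3 (symmetric group of order 6)

Compute the discriminant of x^3 + (2)*x^2 + (-2)*x + (-8): Δ = -848. Since Δ is not a rational square, the Galois group is not contained in A_3; it must be the full S_3 (irreducibility of the cubic rules out anything smaller).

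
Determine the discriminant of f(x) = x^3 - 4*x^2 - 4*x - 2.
Δ = -684

For x^3 + a x^2 + b x + c the discriminant is Δ = 18 a b c - 4 a^3 c + a^2 b^2 - 4 b^3 - 27 c^2.
Plug a = -4, b = -4, c = -2:
  18*(-4)*(-4)*(-2) - 4*(-4)^3*(-2) + (-4)^2*(-4)^2 - 4*(-4)^3 - 27*(-2)^2
  = -576 + (-512) + 256 + (256) + (-108)
  = -684.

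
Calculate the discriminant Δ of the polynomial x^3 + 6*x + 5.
Δ = -1539

For a depressed cubic x^3 + p x + q the discriminant is Δ = -4 p^3 - 27 q^2 = -4*(6)^3 - 27*(5)^2 = -864 - 675 = -1539.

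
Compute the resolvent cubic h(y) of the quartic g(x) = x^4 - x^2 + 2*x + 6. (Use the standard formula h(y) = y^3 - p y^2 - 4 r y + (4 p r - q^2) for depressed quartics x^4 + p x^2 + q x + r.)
h(y) = y^3 + y^2 - 24*y - 28

Identify coefficients: p = -1, q = 2, r = 6.
Plug into h(y) = y^3 - p y^2 - 4 r y + (4 p r - q^2):
  h(y) = y^3 - (-1) y^2 - 4*(6) y + (4*(-1)*(6) - (2)^2)
       = y^3 + (1) y^2 + (-24) y + (-28).
Simplifying: h(y) = y^3 + y^2 - 24*y - 28.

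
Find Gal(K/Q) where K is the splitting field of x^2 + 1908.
Gal(K/Q) = Z/2Z (cyclic of order 2)

x^2 + 1908 is irreducible over Q since -1908 is not a rational square. The splitting field Q(sqrt(-1908)) has degree 2 over Q, and its unique nontrivial automorphism is sqrt(-1908) ↦ -sqrt(-1908). Hence Gal(Q(sqrt(-1908))/Q) = Z/2Z.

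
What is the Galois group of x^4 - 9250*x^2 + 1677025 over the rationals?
Gal(K/Q) = Z/2Z (cyclic of order 2)

f factors as (x^2 - 185)(x^2 - 9065), so the splitting field is K = Q(sqrt(185), sqrt(9065)). The squarefree part of 185 is 185 and the squarefree part of 9065 is also 185, so sqrt(185) and sqrt(9065) are both rational multiples of sqrt(185). Hence Q(sqrt(185)) = Q(sqrt(9065)) = Q(sqrt(185)), and the splitting field collapses to a single degree-2 extension with Galois group Z/2Z.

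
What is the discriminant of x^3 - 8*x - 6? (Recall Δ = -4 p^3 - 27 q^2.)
Δ = 1076

For a depressed cubic x^3 + p x + q the discriminant is Δ = -4 p^3 - 27 q^2 = -4*(-8)^3 - 27*(-6)^2 = 2048 - 972 = 1076.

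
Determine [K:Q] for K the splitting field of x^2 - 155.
[K:Q] = 2

The polynomial x^2 - 155 is irreducible over Q since 155 is not a perfect square. Its splitting field is Q(sqrt(155)), which has degree 2 over Q.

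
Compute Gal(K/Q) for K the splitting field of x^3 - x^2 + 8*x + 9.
Gal(K/Q) = S_3 (symmetric group of order 6)

Compute the discriminant of x^3 + (-1)*x^2 + (8)*x + (9): Δ = -5431. Since Δ is not a rational square, the Galois group is not contained in A_3; it must be the full S_3 (irreducibility of the cubic rules out anything smaller).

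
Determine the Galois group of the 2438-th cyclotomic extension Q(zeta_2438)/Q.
|Gal(Q(zeta_2438)/Q)| = phi(2438) = 1144; group ≅ (Z/2438Z)^* ≅ Z/22Z × Z/52Z

The n-th cyclotomic polynomial Φ_2438(x) is the minimal polynomial of zeta_2438 over Q and has degree phi(2438) = 1144. So Q(zeta_2438) is a degree-1144 Galois extension with Galois group (Z/2438Z)^*. By CRT, (Z/2438Z)^* ≅ (Z/2Z)^* × (Z/23Z)^* × (Z/53Z)^*. Each prime-power unit group is (Z/2Z)^* ≅ trivial group (order 1); (Z/23Z)^* ≅ Z/22Z; (Z/53Z)^* ≅ Z/52Z. Hence Gal(Q(zeta_2438)/Q) ≅ Z/22Z × Z/52Z.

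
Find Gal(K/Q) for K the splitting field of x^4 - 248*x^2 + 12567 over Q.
Gal(K/Q) = V_4 (Klein four-group, Z/2Z × Z/2Z)

f factors as (x^2 - 177)(x^2 - 71), so the splitting field is K = Q(sqrt(177), sqrt(71)). The elements 177, 71, 12567 are all non-squares in Q, so sqrt(177) and sqrt(71) generate independent quadratic extensions. Thus [K:Q] = 4 and Gal(K/Q) is generated by the two order-2 automorphisms sqrt(177) ↦ -sqrt(177) and sqrt(71) ↦ -sqrt(71), giving V_4.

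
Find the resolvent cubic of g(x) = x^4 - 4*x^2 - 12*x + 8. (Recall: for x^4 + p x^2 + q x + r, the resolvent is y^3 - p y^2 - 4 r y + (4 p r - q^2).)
h(y) = y^3 + 4*y^2 - 32*y - 272

Identify coefficients: p = -4, q = -12, r = 8.
Plug into h(y) = y^3 - p y^2 - 4 r y + (4 p r - q^2):
  h(y) = y^3 - (-4) y^2 - 4*(8) y + (4*(-4)*(8) - (-12)^2)
       = y^3 + (4) y^2 + (-32) y + (-272).
Simplifying: h(y) = y^3 + 4*y^2 - 32*y - 272.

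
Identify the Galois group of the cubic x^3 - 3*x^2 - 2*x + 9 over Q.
Gal(K/Q) = S_3 (symmetric group of order 6)

Compute the discriminant of x^3 + (-3)*x^2 + (-2)*x + (9): Δ = -175. Since Δ is not a rational square, the Galois group is not contained in A_3; it must be the full S_3 (irreducibility of the cubic rules out anything smaller).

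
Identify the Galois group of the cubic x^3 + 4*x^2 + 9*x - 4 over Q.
Gal(K/Q) = S_3 (symmetric group of order 6)

Compute the discriminant of x^3 + (4)*x^2 + (9)*x + (-4): Δ = -3620. Since Δ is not a rational square, the Galois group is not contained in A_3; it must be the full S_3 (irreducibility of the cubic rules out anything smaller).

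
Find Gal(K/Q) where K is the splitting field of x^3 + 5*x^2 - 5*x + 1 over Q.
Gal(K/Q) = S_3 (symmetric group of order 6)

Compute the discriminant of x^3 + (5)*x^2 + (-5)*x + (1): Δ = 148. Since Δ is not a rational square, the Galois group is not contained in A_3; it must be the full S_3 (irreducibility of the cubic rules out anything smaller).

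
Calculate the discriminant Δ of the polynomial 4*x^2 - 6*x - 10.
Δ = 196

For a quadratic a x^2 + b x + c the discriminant is Δ = b^2 - 4ac = (-6)^2 - 4*(4)*(-10) = 36 - (-160) = 196.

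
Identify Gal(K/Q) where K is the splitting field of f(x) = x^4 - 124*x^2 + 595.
Gal(K/Q) = V_4 (Klein four-group, Z/2Z × Z/2Z)

f factors as (x^2 - 119)(x^2 - 5), so the splitting field is K = Q(sqrt(119), sqrt(5)). The elements 119, 5, 595 are all non-squares in Q, so sqrt(119) and sqrt(5) generate independent quadratic extensions. Thus [K:Q] = 4 and Gal(K/Q) is generated by the two order-2 automorphisms sqrt(119) ↦ -sqrt(119) and sqrt(5) ↦ -sqrt(5), giving V_4.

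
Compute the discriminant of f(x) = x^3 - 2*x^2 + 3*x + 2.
Δ = -332

For x^3 + a x^2 + b x + c the discriminant is Δ = 18 a b c - 4 a^3 c + a^2 b^2 - 4 b^3 - 27 c^2.
Plug a = -2, b = 3, c = 2:
  18*(-2)*(3)*(2) - 4*(-2)^3*(2) + (-2)^2*(3)^2 - 4*(3)^3 - 27*(2)^2
  = -216 + (64) + 36 + (-108) + (-108)
  = -332.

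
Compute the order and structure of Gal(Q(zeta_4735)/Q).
|Gal(Q(zeta_4735)/Q)| = phi(4735) = 3784; group ≅ (Z/4735Z)^* ≅ Z/4Z × Z/946Z

The n-th cyclotomic polynomial Φ_4735(x) is the minimal polynomial of zeta_4735 over Q and has degree phi(4735) = 3784. So Q(zeta_4735) is a degree-3784 Galois extension with Galois group (Z/4735Z)^*. By CRT, (Z/4735Z)^* ≅ (Z/5Z)^* × (Z/947Z)^*. Each prime-power unit group is (Z/5Z)^* ≅ Z/4Z; (Z/947Z)^* ≅ Z/946Z. Hence Gal(Q(zeta_4735)/Q) ≅ Z/4Z × Z/946Z.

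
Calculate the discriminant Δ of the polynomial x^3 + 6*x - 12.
Δ = -4752

For a depressed cubic x^3 + p x + q the discriminant is Δ = -4 p^3 - 27 q^2 = -4*(6)^3 - 27*(-12)^2 = -864 - 3888 = -4752.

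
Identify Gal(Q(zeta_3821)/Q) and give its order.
|Gal(Q(zeta_3821)/Q)| = phi(3821) = 3820; group ≅ (Z/3821Z)^* ≅ Z/3820Z

The n-th cyclotomic polynomial Φ_3821(x) is the minimal polynomial of zeta_3821 over Q and has degree phi(3821) = 3820. So Q(zeta_3821) is a degree-3820 Galois extension with Galois group (Z/3821Z)^*. (Z/3821Z)^* is cyclic since 3821 is an odd prime power (or 4). Hence Gal(Q(zeta_3821)/Q) ≅ Z/3820Z.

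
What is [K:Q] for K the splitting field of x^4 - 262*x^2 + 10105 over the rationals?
[K:Q] = 4

f factors as (x^2 - 215)(x^2 - 47); the splitting field is K = Q(sqrt(215), sqrt(47)). Since 215, 47, and 10105 are all non-squares in Q, the three subfields Q(sqrt(215)), Q(sqrt(47)), Q(sqrt(10105)) are distinct degree-2 extensions, so [K:Q] = 4 (Klein four Galois group).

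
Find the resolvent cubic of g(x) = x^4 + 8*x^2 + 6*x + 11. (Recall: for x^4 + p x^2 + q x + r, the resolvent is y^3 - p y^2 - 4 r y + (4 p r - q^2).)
h(y) = y^3 - 8*y^2 - 44*y + 316

Identify coefficients: p = 8, q = 6, r = 11.
Plug into h(y) = y^3 - p y^2 - 4 r y + (4 p r - q^2):
  h(y) = y^3 - (8) y^2 - 4*(11) y + (4*(8)*(11) - (6)^2)
       = y^3 + (-8) y^2 + (-44) y + (316).
Simplifying: h(y) = y^3 - 8*y^2 - 44*y + 316.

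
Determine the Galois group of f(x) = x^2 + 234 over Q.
Gal(K/Q) = Z/2Z (cyclic of order 2)

x^2 + 234 is irreducible over Q since -234 is not a rational square. The splitting field Q(sqrt(-234)) has degree 2 over Q, and its unique nontrivial automorphism is sqrt(-234) ↦ -sqrt(-234). Hence Gal(Q(sqrt(-234))/Q) = Z/2Z.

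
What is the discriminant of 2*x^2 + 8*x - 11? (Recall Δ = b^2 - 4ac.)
Δ = 152

For a quadratic a x^2 + b x + c the discriminant is Δ = b^2 - 4ac = (8)^2 - 4*(2)*(-11) = 64 - (-88) = 152.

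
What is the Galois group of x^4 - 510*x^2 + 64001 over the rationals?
Gal(K/Q) = V_4 (Klein four-group, Z/2Z × Z/2Z)

f factors as (x^2 - 287)(x^2 - 223), so the splitting field is K = Q(sqrt(287), sqrt(223)). The elements 287, 223, 64001 are all non-squares in Q, so sqrt(287) and sqrt(223) generate independent quadratic extensions. Thus [K:Q] = 4 and Gal(K/Q) is generated by the two order-2 automorphisms sqrt(287) ↦ -sqrt(287) and sqrt(223) ↦ -sqrt(223), giving V_4.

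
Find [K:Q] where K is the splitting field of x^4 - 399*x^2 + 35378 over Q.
[K:Q] = 4

f factors as (x^2 - 266)(x^2 - 133); the splitting field is K = Q(sqrt(266), sqrt(133)). Since 266, 133, and 35378 are all non-squares in Q, the three subfields Q(sqrt(266)), Q(sqrt(133)), Q(sqrt(35378)) are distinct degree-2 extensions, so [K:Q] = 4 (Klein four Galois group).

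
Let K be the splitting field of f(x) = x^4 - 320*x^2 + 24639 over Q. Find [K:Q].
[K:Q] = 4

f factors as (x^2 - 129)(x^2 - 191); the splitting field is K = Q(sqrt(129), sqrt(191)). Since 129, 191, and 24639 are all non-squares in Q, the three subfields Q(sqrt(129)), Q(sqrt(191)), Q(sqrt(24639)) are distinct degree-2 extensions, so [K:Q] = 4 (Klein four Galois group).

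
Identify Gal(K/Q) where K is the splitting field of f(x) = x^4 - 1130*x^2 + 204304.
Gal(K/Q) = Z/2Z (cyclic of order 2)

f factors as (x^2 - 904)(x^2 - 226), so the splitting field is K = Q(sqrt(904), sqrt(226)). The squarefree part of 904 is 226 and the squarefree part of 226 is also 226, so sqrt(904) and sqrt(226) are both rational multiples of sqrt(226). Hence Q(sqrt(904)) = Q(sqrt(226)) = Q(sqrt(226)), and the splitting field collapses to a single degree-2 extension with Galois group Z/2Z.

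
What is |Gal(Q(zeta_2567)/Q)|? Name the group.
|Gal(Q(zeta_2567)/Q)| = phi(2567) = 2400; group ≅ (Z/2567Z)^* ≅ Z/16Z × Z/150Z

The n-th cyclotomic polynomial Φ_2567(x) is the minimal polynomial of zeta_2567 over Q and has degree phi(2567) = 2400. So Q(zeta_2567) is a degree-2400 Galois extension with Galois group (Z/2567Z)^*. By CRT, (Z/2567Z)^* ≅ (Z/17Z)^* × (Z/151Z)^*. Each prime-power unit group is (Z/17Z)^* ≅ Z/16Z; (Z/151Z)^* ≅ Z/150Z. Hence Gal(Q(zeta_2567)/Q) ≅ Z/16Z × Z/150Z.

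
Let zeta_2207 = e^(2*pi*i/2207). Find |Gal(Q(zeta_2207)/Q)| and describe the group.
|Gal(Q(zeta_2207)/Q)| = phi(2207) = 2206; group ≅ (Z/2207Z)^* ≅ Z/2206Z

The n-th cyclotomic polynomial Φ_2207(x) is the minimal polynomial of zeta_2207 over Q and has degree phi(2207) = 2206. So Q(zeta_2207) is a degree-2206 Galois extension with Galois group (Z/2207Z)^*. (Z/2207Z)^* is cyclic since 2207 is an odd prime power (or 4). Hence Gal(Q(zeta_2207)/Q) ≅ Z/2206Z.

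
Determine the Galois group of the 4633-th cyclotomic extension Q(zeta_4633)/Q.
|Gal(Q(zeta_4633)/Q)| = phi(4633) = 4480; group ≅ (Z/4633Z)^* ≅ Z/40Z × Z/112Z

The n-th cyclotomic polynomial Φ_4633(x) is the minimal polynomial of zeta_4633 over Q and has degree phi(4633) = 4480. So Q(zeta_4633) is a degree-4480 Galois extension with Galois group (Z/4633Z)^*. By CRT, (Z/4633Z)^* ≅ (Z/41Z)^* × (Z/113Z)^*. Each prime-power unit group is (Z/41Z)^* ≅ Z/40Z; (Z/113Z)^* ≅ Z/112Z. Hence Gal(Q(zeta_4633)/Q) ≅ Z/40Z × Z/112Z.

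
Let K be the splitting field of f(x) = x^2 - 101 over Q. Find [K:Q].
[K:Q] = 2

The polynomial x^2 - 101 is irreducible over Q since 101 is not a perfect square. Its splitting field is Q(sqrt(101)), which has degree 2 over Q.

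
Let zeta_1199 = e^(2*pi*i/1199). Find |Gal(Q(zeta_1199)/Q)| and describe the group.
|Gal(Q(zeta_1199)/Q)| = phi(1199) = 1080; group ≅ (Z/1199Z)^* ≅ Z/10Z × Z/108Z

The n-th cyclotomic polynomial Φ_1199(x) is the minimal polynomial of zeta_1199 over Q and has degree phi(1199) = 1080. So Q(zeta_1199) is a degree-1080 Galois extension with Galois group (Z/1199Z)^*. By CRT, (Z/1199Z)^* ≅ (Z/11Z)^* × (Z/109Z)^*. Each prime-power unit group is (Z/11Z)^* ≅ Z/10Z; (Z/109Z)^* ≅ Z/108Z. Hence Gal(Q(zeta_1199)/Q) ≅ Z/10Z × Z/108Z.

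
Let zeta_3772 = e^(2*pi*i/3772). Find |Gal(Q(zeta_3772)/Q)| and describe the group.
|Gal(Q(zeta_3772)/Q)| = phi(3772) = 1760; group ≅ (Z/3772Z)^* ≅ Z/2Z × Z/22Z × Z/40Z

The n-th cyclotomic polynomial Φ_3772(x) is the minimal polynomial of zeta_3772 over Q and has degree phi(3772) = 1760. So Q(zeta_3772) is a degree-1760 Galois extension with Galois group (Z/3772Z)^*. By CRT, (Z/3772Z)^* ≅ (Z/4Z)^* × (Z/23Z)^* × (Z/41Z)^*. Each prime-power unit group is (Z/4Z)^* ≅ Z/2Z; (Z/23Z)^* ≅ Z/22Z; (Z/41Z)^* ≅ Z/40Z. Hence Gal(Q(zeta_3772)/Q) ≅ Z/2Z × Z/22Z × Z/40Z.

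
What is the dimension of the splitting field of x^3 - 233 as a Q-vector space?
[K:Q] = 6

x^3 - 233 has one real root r = 233^(1/3) and two complex roots r*zeta_3, r*zeta_3^2 where zeta_3 = e^(2*pi*i/3). The splitting field is Q(r, zeta_3). [Q(r):Q] = 3 and [Q(zeta_3):Q] = 2 with gcd = 1, so [Q(r, zeta_3):Q] = 3 * 2 = 6.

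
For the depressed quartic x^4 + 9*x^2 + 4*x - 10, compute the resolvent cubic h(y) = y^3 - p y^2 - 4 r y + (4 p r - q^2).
h(y) = y^3 - 9*y^2 + 40*y - 376

Identify coefficients: p = 9, q = 4, r = -10.
Plug into h(y) = y^3 - p y^2 - 4 r y + (4 p r - q^2):
  h(y) = y^3 - (9) y^2 - 4*(-10) y + (4*(9)*(-10) - (4)^2)
       = y^3 + (-9) y^2 + (40) y + (-376).
Simplifying: h(y) = y^3 - 9*y^2 + 40*y - 376.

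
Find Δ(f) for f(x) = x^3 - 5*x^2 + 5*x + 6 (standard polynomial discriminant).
Δ = -547

For x^3 + a x^2 + b x + c the discriminant is Δ = 18 a b c - 4 a^3 c + a^2 b^2 - 4 b^3 - 27 c^2.
Plug a = -5, b = 5, c = 6:
  18*(-5)*(5)*(6) - 4*(-5)^3*(6) + (-5)^2*(5)^2 - 4*(5)^3 - 27*(6)^2
  = -2700 + (3000) + 625 + (-500) + (-972)
  = -547.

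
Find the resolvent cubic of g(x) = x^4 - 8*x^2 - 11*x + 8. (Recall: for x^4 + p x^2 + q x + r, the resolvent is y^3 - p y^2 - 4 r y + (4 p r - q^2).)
h(y) = y^3 + 8*y^2 - 32*y - 377

Identify coefficients: p = -8, q = -11, r = 8.
Plug into h(y) = y^3 - p y^2 - 4 r y + (4 p r - q^2):
  h(y) = y^3 - (-8) y^2 - 4*(8) y + (4*(-8)*(8) - (-11)^2)
       = y^3 + (8) y^2 + (-32) y + (-377).
Simplifying: h(y) = y^3 + 8*y^2 - 32*y - 377.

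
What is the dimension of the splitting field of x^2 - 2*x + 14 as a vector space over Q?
[K:Q] = 2

The discriminant of x^2 + (-2)*x + (14) is b^2 - 4c = 4 - (56) = -52. Since -52 is not a perfect square in Q, the polynomial is irreducible over Q. Its two roots generate a degree-2 extension, so [K:Q] = 2.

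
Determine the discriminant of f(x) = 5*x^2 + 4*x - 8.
Δ = 176

For a quadratic a x^2 + b x + c the discriminant is Δ = b^2 - 4ac = (4)^2 - 4*(5)*(-8) = 16 - (-160) = 176.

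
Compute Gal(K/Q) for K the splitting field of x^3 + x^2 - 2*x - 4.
Gal(K/Q) = S_3 (symmetric group of order 6)

Compute the discriminant of x^3 + (1)*x^2 + (-2)*x + (-4): Δ = -236. Since Δ is not a rational square, the Galois group is not contained in A_3; it must be the full S_3 (irreducibility of the cubic rules out anything smaller).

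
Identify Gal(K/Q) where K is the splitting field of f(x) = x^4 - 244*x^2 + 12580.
Gal(K/Q) = V_4 (Klein four-group, Z/2Z × Z/2Z)

f factors as (x^2 - 170)(x^2 - 74), so the splitting field is K = Q(sqrt(170), sqrt(74)). The elements 170, 74, 12580 are all non-squares in Q, so sqrt(170) and sqrt(74) generate independent quadratic extensions. Thus [K:Q] = 4 and Gal(K/Q) is generated by the two order-2 automorphisms sqrt(170) ↦ -sqrt(170) and sqrt(74) ↦ -sqrt(74), giving V_4.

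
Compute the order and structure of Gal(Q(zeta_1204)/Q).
|Gal(Q(zeta_1204)/Q)| = phi(1204) = 504; group ≅ (Z/1204Z)^* ≅ Z/2Z × Z/6Z × Z/42Z

The n-th cyclotomic polynomial Φ_1204(x) is the minimal polynomial of zeta_1204 over Q and has degree phi(1204) = 504. So Q(zeta_1204) is a degree-504 Galois extension with Galois group (Z/1204Z)^*. By CRT, (Z/1204Z)^* ≅ (Z/4Z)^* × (Z/7Z)^* × (Z/43Z)^*. Each prime-power unit group is (Z/4Z)^* ≅ Z/2Z; (Z/7Z)^* ≅ Z/6Z; (Z/43Z)^* ≅ Z/42Z. Hence Gal(Q(zeta_1204)/Q) ≅ Z/2Z × Z/6Z × Z/42Z.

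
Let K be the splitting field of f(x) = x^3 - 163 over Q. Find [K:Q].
[K:Q] = 6

x^3 - 163 has one real root r = 163^(1/3) and two complex roots r*zeta_3, r*zeta_3^2 where zeta_3 = e^(2*pi*i/3). The splitting field is Q(r, zeta_3). [Q(r):Q] = 3 and [Q(zeta_3):Q] = 2 with gcd = 1, so [Q(r, zeta_3):Q] = 3 * 2 = 6.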